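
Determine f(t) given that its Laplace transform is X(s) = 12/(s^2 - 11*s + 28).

f(t) = 4*exp(7*t) - 4*exp(4*t)

Factor the denominator: s^2 - 11*s + 28 = (s - 7)*(s - 4).
Partial fraction decomposition gives [-4/(s - 4)] + [4/(s - 7)].
Invert each term: -4/(s - 4) ↔ -4e^(4t); 4/(s - 7) ↔ 4e^(7t).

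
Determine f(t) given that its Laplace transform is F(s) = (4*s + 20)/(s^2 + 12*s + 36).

Factor the denominator: s^2 + 12*s + 36 = (s + 6)^2.
Partial fraction decomposition gives [4/(s + 6)] + [-4/(s + 6)^2].
Invert each term: 4/(s + 6) ↔ 4e^(-6t); -4/(s + 6)^2 ↔ -4t·e^(-6t).

f(t) = -4*t*exp(-6*t) + 4*exp(-6*t)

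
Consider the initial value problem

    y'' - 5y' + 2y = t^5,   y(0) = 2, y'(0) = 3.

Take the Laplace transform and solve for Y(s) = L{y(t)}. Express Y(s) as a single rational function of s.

Apply the Laplace transform to the equation.
With L{y''} = s^2 Y - s·y(0) - y'(0) and L{y'} = sY - y(0), with y(0) = 2, y'(0) = 3: the LHS transforms to (s^2 - 5*s + 2)Y - (2*s - 7).
The right side is L{t^5} = 120/s^6.
So (s^2 - 5*s + 2)Y = 120/s^6 + (2*s - 7).
Isolate Y and clear denominators.

Y(s) = (2*s^7 - 7*s^6 + 120)/(s^8 - 5*s^7 + 2*s^6)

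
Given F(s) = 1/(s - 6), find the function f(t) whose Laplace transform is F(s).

f(t) = exp(6*t)

Since L{e^(6t)} = 1/(s - 6), the inverse is exp(6*t).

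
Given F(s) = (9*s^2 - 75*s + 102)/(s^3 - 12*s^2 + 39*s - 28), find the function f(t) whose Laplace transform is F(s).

Factor the denominator: s^3 - 12*s^2 + 39*s - 28 = (s - 7)*(s - 4)*(s - 1).
Partial fraction decomposition gives [2/(s - 1)] + [6/(s - 4)] + [1/(s - 7)].
Invert each term: 2/(s - 1) ↔ 2e^(t); 6/(s - 4) ↔ 6e^(4t); 1/(s - 7) ↔ e^(7t).

f(t) = exp(7*t) + 6*exp(4*t) + 2*exp(t)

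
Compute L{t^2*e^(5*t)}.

L{e^(5t)} = 1/(s - 5).
Then apply L{t^2·g(t)} = (-1)^2 d^2/ds^2[H(s)] with H(s) = 1/(s - 5):
differentiating 2 times and applying the sign gives 2/(s - 5)^3.

2/(s - 5)^3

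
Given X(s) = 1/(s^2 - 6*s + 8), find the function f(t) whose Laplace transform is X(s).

f(t) = exp(3*t)*sinh(t)

Rewrite the denominator: s^2 - 6*s + 8 = (s - 3)^2 - 1.
The form in (s - 3) signals a first-shifting-theorem factor e^(3t).
Since L{sinh(t)} = 1/(s^2 - 1), the inverse is exp(3*t)*sinh(t).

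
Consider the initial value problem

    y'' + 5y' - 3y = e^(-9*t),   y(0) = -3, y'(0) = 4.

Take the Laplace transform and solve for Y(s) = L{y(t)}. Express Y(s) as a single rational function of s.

Y(s) = (-3*s^2 - 38*s - 98)/(s^3 + 14*s^2 + 42*s - 27)

Take the Laplace transform of both sides.
The derivative rules (L{y''} = s^2 Y - s·y(0) - y'(0) and L{y'} = sY - y(0), with y(0) = -3, y'(0) = 4) turn the left side into (s^2 + 5*s - 3)Y - (-3*s - 11).
The right side is L{e^(-9*t)} = 1/(s + 9).
So (s^2 + 5*s - 3)Y = 1/(s + 9) + (-3*s - 11).
Divide through and combine into a single rational function.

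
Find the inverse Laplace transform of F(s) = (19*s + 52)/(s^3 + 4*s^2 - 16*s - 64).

3*t*exp(-4*t) + 2*exp(4*t) - 2*exp(-4*t)

Factor the denominator: s^3 + 4*s^2 - 16*s - 64 = (s - 4)*(s + 4)^2.
Partial fraction decomposition gives [-2/(s + 4)] + [3/(s + 4)^2] + [2/(s - 4)].
Invert each term: -2/(s + 4) ↔ -2e^(-4t); 3/(s + 4)^2 ↔ 3t·e^(-4t); 2/(s - 4) ↔ 2e^(4t).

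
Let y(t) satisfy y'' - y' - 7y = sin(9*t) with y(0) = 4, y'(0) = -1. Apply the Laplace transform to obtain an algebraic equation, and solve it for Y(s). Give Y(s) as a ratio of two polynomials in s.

Take the Laplace transform of both sides.
With L{y''} = s^2 Y - s·y(0) - y'(0) and L{y'} = sY - y(0), with y(0) = 4, y'(0) = -1: the LHS transforms to (s^2 - s - 7)Y - (4*s - 5).
The right side is L{sin(9*t)} = 9/(s^2 + 81).
So (s^2 - s - 7)Y = 9/(s^2 + 81) + (4*s - 5).
Solve for Y(s) and write it as one ratio of polynomials.

Y(s) = (4*s^3 - 5*s^2 + 324*s - 396)/(s^4 - s^3 + 74*s^2 - 81*s - 567)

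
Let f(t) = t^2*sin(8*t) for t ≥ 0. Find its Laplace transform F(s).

F(s) = 16*(3*s^2 - 64)/(s^2 + 64)^3

L{sin(8t)} = 8/(s^2 + 64).
Then apply L{t^2·g(t)} = (-1)^2 d^2/ds^2[G(s)] with G(s) = 8/(s^2 + 64):
differentiating 2 times and applying the sign gives 16*(3*s^2 - 64)/(s^2 + 64)^3.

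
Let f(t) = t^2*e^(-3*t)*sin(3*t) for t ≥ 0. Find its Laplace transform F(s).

F(s) = 18*(s^2 + 6*s + 6)/(s^2 + 6*s + 18)^3

L{sin(3t)} = 3/(s^2 + 9).
Multiplying by e^(-3t) shifts s → s + 3, so L{e^(-3*t)*sin(3*t)} = 3/((s + 3)^2 + 9).
Then apply L{t^2·g(t)} = (-1)^2 d^2/ds^2[G(s)] with G(s) = 3/((s + 3)^2 + 9):
differentiating 2 times and applying the sign gives 18*(s^2 + 6*s + 6)/(s^2 + 6*s + 18)^3.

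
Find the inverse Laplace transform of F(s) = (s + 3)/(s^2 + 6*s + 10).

exp(-3*t)*cos(t)

Rewrite the denominator: s^2 + 6*s + 10 = (s + 3)^2 + 1.
The form in (s + 3) signals a first-shifting-theorem factor e^(-3t).
Since L{cos(t)} = s/(s^2 + 1), the inverse is exp(-3*t)*cos(t).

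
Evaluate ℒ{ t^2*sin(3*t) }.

18*(s^2 - 3)/(s^2 + 9)^3

L{sin(3t)} = 3/(s^2 + 9).
Then apply L{t^2·g(t)} = (-1)^2 d^2/ds^2[G(s)] with G(s) = 3/(s^2 + 9):
differentiating 2 times and applying the sign gives 18*(s^2 - 3)/(s^2 + 9)^3.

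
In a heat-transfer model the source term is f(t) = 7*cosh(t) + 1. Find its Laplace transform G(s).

G(s) = 7*s/(s^2 - 1) + 1/s

By linearity of the Laplace transform, transform each term separately.
(7)·[L{cosh(t)} = s/(s^2 - 1)]; L{1} = 1/s.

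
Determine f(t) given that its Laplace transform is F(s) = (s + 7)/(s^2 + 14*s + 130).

Rewrite the denominator: s^2 + 14*s + 130 = (s + 7)^2 + 81.
The form in (s + 7) signals a first-shifting-theorem factor e^(-7t).
Since L{cos(9t)} = s/(s^2 + 81), the inverse is exp(-7*t)*cos(9*t).

f(t) = exp(-7*t)*cos(9*t)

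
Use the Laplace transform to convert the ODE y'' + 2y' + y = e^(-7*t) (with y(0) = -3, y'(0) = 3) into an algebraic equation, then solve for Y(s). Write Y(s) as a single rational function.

Apply the Laplace transform to the equation.
With L{y''} = s^2 Y - s·y(0) - y'(0) and L{y'} = sY - y(0), with y(0) = -3, y'(0) = 3: the LHS transforms to (s^2 + 2*s + 1)Y - (-3*s - 3).
The right side is L{e^(-7*t)} = 1/(s + 7).
So (s^2 + 2*s + 1)Y = 1/(s + 7) + (-3*s - 3).
Isolate Y and clear denominators.

Y(s) = (-3*s^2 - 24*s - 20)/(s^3 + 9*s^2 + 15*s + 7)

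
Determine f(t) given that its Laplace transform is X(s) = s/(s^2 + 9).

Since L{cos(3t)} = s/(s^2 + 9), the inverse is cos(3*t).

f(t) = cos(3*t)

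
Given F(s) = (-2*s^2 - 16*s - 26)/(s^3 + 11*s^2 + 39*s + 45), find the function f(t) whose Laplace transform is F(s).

Factor the denominator: s^3 + 11*s^2 + 39*s + 45 = (s + 3)^2*(s + 5).
Partial fraction decomposition gives [-3/(s + 3)] + [2/(s + 3)^2] + [1/(s + 5)].
Invert each term: -3/(s + 3) ↔ -3e^(-3t); 2/(s + 3)^2 ↔ 2t·e^(-3t); 1/(s + 5) ↔ e^(-5t).

f(t) = 2*t*exp(-3*t) - 3*exp(-3*t) + exp(-5*t)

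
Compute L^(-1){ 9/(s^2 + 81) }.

sin(9*t)

Since L{sin(9t)} = 9/(s^2 + 81), the inverse is sin(9*t).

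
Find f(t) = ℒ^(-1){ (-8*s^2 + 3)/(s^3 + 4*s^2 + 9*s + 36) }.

f(t) = 4*sin(3*t) - 3*cos(3*t) - 5*exp(-4*t)

Factor the denominator: s^3 + 4*s^2 + 9*s + 36 = (s + 4)*(s^2 + 9).
Partial fraction decomposition gives [-5/(s + 4)] + [-3*s/(s^2 + 9)] + [12/(s^2 + 9)].
Invert each term: -5/(s + 4) ↔ -5e^(-4t); -3·s/(s^2 + 9) ↔ -3cos(3t); 4·3/(s^2 + 9) ↔ 4sin(3t).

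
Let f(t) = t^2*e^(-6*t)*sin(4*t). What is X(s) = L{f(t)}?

L{sin(4t)} = 4/(s^2 + 16).
Multiplying by e^(-6t) shifts s → s + 6, so L{e^(-6*t)*sin(4*t)} = 4/((s + 6)^2 + 16).
Then apply L{t^2·g(t)} = (-1)^2 d^2/ds^2[G(s)] with G(s) = 4/((s + 6)^2 + 16):
differentiating 2 times and applying the sign gives 8*(3*s^2 + 36*s + 92)/(s^2 + 12*s + 52)^3.

X(s) = 8*(3*s^2 + 36*s + 92)/(s^2 + 12*s + 52)^3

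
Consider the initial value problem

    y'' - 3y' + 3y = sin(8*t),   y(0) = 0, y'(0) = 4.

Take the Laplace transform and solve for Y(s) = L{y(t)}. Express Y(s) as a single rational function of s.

Laplace-transform each side.
Using L{y''} = s^2 Y - s·y(0) - y'(0) and L{y'} = sY - y(0), with y(0) = 0, y'(0) = 4, the left side becomes (s^2 - 3*s + 3)Y - (4).
The right side is L{sin(8*t)} = 8/(s^2 + 64).
So (s^2 - 3*s + 3)Y = 8/(s^2 + 64) + (4).
Divide through and combine into a single rational function.

Y(s) = (4*s^2 + 264)/(s^4 - 3*s^3 + 67*s^2 - 192*s + 192)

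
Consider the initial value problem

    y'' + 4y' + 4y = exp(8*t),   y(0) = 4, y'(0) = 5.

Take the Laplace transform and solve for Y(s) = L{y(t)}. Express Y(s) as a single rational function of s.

Laplace-transform each side.
With L{y''} = s^2 Y - s·y(0) - y'(0) and L{y'} = sY - y(0), with y(0) = 4, y'(0) = 5: the LHS transforms to (s^2 + 4*s + 4)Y - (4*s + 21).
The right side is L{exp(8*t)} = 1/(s - 8).
So (s^2 + 4*s + 4)Y = 1/(s - 8) + (4*s + 21).
Divide through and combine into a single rational function.

Y(s) = (4*s^2 - 11*s - 167)/(s^3 - 4*s^2 - 28*s - 32)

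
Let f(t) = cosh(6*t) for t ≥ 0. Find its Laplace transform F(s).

L{cosh(6t)} = s/(s^2 - 36).

F(s) = s/(s^2 - 36)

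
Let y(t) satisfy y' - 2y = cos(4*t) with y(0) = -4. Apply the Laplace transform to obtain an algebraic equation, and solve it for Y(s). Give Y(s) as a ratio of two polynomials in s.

Y(s) = (-4*s^2 + s - 64)/(s^3 - 2*s^2 + 16*s - 32)

Transform both sides with L{·}.
Using L{y'} = sY - y(0) = sY - (-4), the left side becomes (s - 2)Y - (-4).
The right side is L{cos(4*t)} = s/(s^2 + 16).
So (s - 2)Y = s/(s^2 + 16) + (-4).
Isolate Y and clear denominators.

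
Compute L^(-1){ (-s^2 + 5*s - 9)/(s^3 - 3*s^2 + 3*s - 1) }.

-5*t^2*exp(t)/2 + 3*t*exp(t) - exp(t)

Factor the denominator: s^3 - 3*s^2 + 3*s - 1 = (s - 1)^3.
Partial fraction decomposition gives [-1/(s - 1)] + [3/(s - 1)^2] + [-5/(s - 1)^3].
Invert each term: -1/(s - 1) ↔ -e^(t); 3/(s - 1)^2 ↔ 3t·e^(t); -5/(s - 1)^3 ↔ (-5/2)t^2·e^(t).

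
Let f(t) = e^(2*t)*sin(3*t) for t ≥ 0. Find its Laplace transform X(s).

L{sin(3t)} = 3/(s^2 + 9).
By the first shifting theorem, multiplying by e^(2t) replaces s with s - 2.

X(s) = 3/((s - 2)^2 + 9)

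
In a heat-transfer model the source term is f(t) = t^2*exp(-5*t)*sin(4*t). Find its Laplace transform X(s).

X(s) = 8*(3*s^2 + 30*s + 59)/(s^2 + 10*s + 41)^3

L{sin(4t)} = 4/(s^2 + 16).
Multiplying by e^(-5t) shifts s → s + 5, so L{exp(-5*t)*sin(4*t)} = 4/((s + 5)^2 + 16).
Then apply L{t^2·g(t)} = (-1)^2 d^2/ds^2[G(s)] with G(s) = 4/((s + 5)^2 + 16):
differentiating 2 times and applying the sign gives 8*(3*s^2 + 30*s + 59)/(s^2 + 10*s + 41)^3.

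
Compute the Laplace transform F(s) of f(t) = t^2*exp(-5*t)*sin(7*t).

L{sin(7t)} = 7/(s^2 + 49).
Multiplying by e^(-5t) shifts s → s + 5, so L{exp(-5*t)*sin(7*t)} = 7/((s + 5)^2 + 49).
Then apply L{t^2·g(t)} = (-1)^2 d^2/ds^2[G(s)] with G(s) = 7/((s + 5)^2 + 49):
differentiating 2 times and applying the sign gives 14*(3*s^2 + 30*s + 26)/(s^2 + 10*s + 74)^3.

F(s) = 14*(3*s^2 + 30*s + 26)/(s^2 + 10*s + 74)^3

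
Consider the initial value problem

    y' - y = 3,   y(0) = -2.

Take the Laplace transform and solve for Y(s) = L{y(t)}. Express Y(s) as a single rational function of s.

Take the Laplace transform of both sides.
Using L{y'} = sY - y(0) = sY - (-2), the left side becomes (s - 1)Y - (-2).
The right side is L{3} = 3/s.
So (s - 1)Y = 3/s + (-2).
Solve for Y(s) and write it as one ratio of polynomials.

Y(s) = (-2*s + 3)/(s^2 - s)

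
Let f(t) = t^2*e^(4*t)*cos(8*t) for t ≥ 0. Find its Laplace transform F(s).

F(s) = 2*(s - 4)*(s^2 - 8*s - 176)/(s^2 - 8*s + 80)^3

L{cos(8t)} = s/(s^2 + 64).
Multiplying by e^(4t) shifts s → s - 4, so L{e^(4*t)*cos(8*t)} = (s - 4)/((s - 4)^2 + 64).
Then apply L{t^2·g(t)} = (-1)^2 d^2/ds^2[G(s)] with G(s) = (s - 4)/((s - 4)^2 + 64):
differentiating 2 times and applying the sign gives 2*(s - 4)*(s^2 - 8*s - 176)/(s^2 - 8*s + 80)^3.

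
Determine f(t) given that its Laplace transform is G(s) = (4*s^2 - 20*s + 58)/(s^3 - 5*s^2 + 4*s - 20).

f(t) = 2*exp(5*t) - 5*sin(2*t) + 2*cos(2*t)

Factor the denominator: s^3 - 5*s^2 + 4*s - 20 = (s - 5)*(s^2 + 4).
Partial fraction decomposition gives [2/(s - 5)] + [2*s/(s^2 + 4)] + [-10/(s^2 + 4)].
Invert each term: 2/(s - 5) ↔ 2e^(5t); 2·s/(s^2 + 4) ↔ 2cos(2t); -5·2/(s^2 + 4) ↔ -5sin(2t).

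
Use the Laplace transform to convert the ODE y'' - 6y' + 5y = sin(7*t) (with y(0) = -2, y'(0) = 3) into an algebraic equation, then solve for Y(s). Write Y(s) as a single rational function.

Apply the Laplace transform to the equation.
The derivative rules (L{y''} = s^2 Y - s·y(0) - y'(0) and L{y'} = sY - y(0), with y(0) = -2, y'(0) = 3) turn the left side into (s^2 - 6*s + 5)Y - (-2*s + 15).
The right side is L{sin(7*t)} = 7/(s^2 + 49).
So (s^2 - 6*s + 5)Y = 7/(s^2 + 49) + (-2*s + 15).
Divide through and combine into a single rational function.

Y(s) = (-2*s^3 + 15*s^2 - 98*s + 742)/(s^4 - 6*s^3 + 54*s^2 - 294*s + 245)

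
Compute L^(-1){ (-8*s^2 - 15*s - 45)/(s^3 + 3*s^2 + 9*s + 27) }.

-sin(3*t) - 4*cos(3*t) - 4*exp(-3*t)

Factor the denominator: s^3 + 3*s^2 + 9*s + 27 = (s + 3)*(s^2 + 9).
Partial fraction decomposition gives [-4/(s + 3)] + [-4*s/(s^2 + 9)] + [-3/(s^2 + 9)].
Invert each term: -4/(s + 3) ↔ -4e^(-3t); -4·s/(s^2 + 9) ↔ -4cos(3t); -1·3/(s^2 + 9) ↔ -sin(3t).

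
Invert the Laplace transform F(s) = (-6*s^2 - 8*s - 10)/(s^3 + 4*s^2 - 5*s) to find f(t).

Factor the denominator: s^3 + 4*s^2 - 5*s = s*(s - 1)*(s + 5).
Partial fraction decomposition gives [-4/(s + 5)] + [2/s] + [-4/(s - 1)].
Invert each term: -4/(s + 5) ↔ -4e^(-5t); 2/(s - 0) ↔ 2e^(0t); -4/(s - 1) ↔ -4e^(t).

f(t) = -4*exp(t) + 2 - 4*exp(-5*t)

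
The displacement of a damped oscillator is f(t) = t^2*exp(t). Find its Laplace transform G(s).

L{t^2} = 2!/s^3 = 2/s^3.
By the first shifting theorem, multiplying by e^(t) replaces s with s - 1.

G(s) = 2/(s - 1)^3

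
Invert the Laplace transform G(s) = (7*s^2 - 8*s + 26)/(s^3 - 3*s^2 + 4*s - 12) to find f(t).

Factor the denominator: s^3 - 3*s^2 + 4*s - 12 = (s - 3)*(s^2 + 4).
Partial fraction decomposition gives [5/(s - 3)] + [2*s/(s^2 + 4)] + [-2/(s^2 + 4)].
Invert each term: 5/(s - 3) ↔ 5e^(3t); 2·s/(s^2 + 4) ↔ 2cos(2t); -1·2/(s^2 + 4) ↔ -sin(2t).

f(t) = 5*exp(3*t) - sin(2*t) + 2*cos(2*t)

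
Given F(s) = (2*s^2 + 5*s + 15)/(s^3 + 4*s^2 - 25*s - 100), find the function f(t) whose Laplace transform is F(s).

f(t) = exp(5*t) - 3*exp(-4*t) + 4*exp(-5*t)

Factor the denominator: s^3 + 4*s^2 - 25*s - 100 = (s - 5)*(s + 4)*(s + 5).
Partial fraction decomposition gives [-3/(s + 4)] + [1/(s - 5)] + [4/(s + 5)].
Invert each term: -3/(s + 4) ↔ -3e^(-4t); 1/(s - 5) ↔ e^(5t); 4/(s + 5) ↔ 4e^(-5t).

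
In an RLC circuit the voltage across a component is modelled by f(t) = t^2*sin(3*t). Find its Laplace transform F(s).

F(s) = 18*(s^2 - 3)/(s^2 + 9)^3

L{sin(3t)} = 3/(s^2 + 9).
Then apply L{t^2·g(t)} = (-1)^2 d^2/ds^2[G(s)] with G(s) = 3/(s^2 + 9):
differentiating 2 times and applying the sign gives 18*(s^2 - 3)/(s^2 + 9)^3.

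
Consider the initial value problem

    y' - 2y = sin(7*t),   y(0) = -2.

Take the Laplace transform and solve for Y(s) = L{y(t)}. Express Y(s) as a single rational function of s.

Y(s) = (-2*s^2 - 91)/(s^3 - 2*s^2 + 49*s - 98)

Laplace-transform each side.
With L{y'} = sY - y(0) = sY - (-2): the LHS transforms to (s - 2)Y - (-2).
The right side is L{sin(7*t)} = 7/(s^2 + 49).
So (s - 2)Y = 7/(s^2 + 49) + (-2).
Divide through and combine into a single rational function.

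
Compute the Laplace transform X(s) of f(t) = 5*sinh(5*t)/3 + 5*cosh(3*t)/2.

The transform is linear, so treat each term independently.
(5/2)·[L{cosh(3t)} = s/(s^2 - 9)]; (5/3)·[L{sinh(5t)} = 5/(s^2 - 25)].

X(s) = 5*s/(2*(s^2 - 9)) + 25/(3*(s^2 - 25))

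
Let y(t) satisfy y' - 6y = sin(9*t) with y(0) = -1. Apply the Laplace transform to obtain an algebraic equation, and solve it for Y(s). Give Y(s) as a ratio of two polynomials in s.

Take the Laplace transform of both sides.
With L{y'} = sY - y(0) = sY - (-1): the LHS transforms to (s - 6)Y - (-1).
The right side is L{sin(9*t)} = 9/(s^2 + 81).
So (s - 6)Y = 9/(s^2 + 81) + (-1).
Solve for Y(s) and write it as one ratio of polynomials.

Y(s) = (-s^2 - 72)/(s^3 - 6*s^2 + 81*s - 486)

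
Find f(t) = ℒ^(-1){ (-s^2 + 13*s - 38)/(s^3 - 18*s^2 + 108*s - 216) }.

Factor the denominator: s^3 - 18*s^2 + 108*s - 216 = (s - 6)^3.
Partial fraction decomposition gives [-1/(s - 6)] + [(s - 6)^(-2)] + [4/(s - 6)^3].
Invert each term: -1/(s - 6) ↔ -e^(6t); 1/(s - 6)^2 ↔ t·e^(6t); 4/(s - 6)^3 ↔ (2)t^2·e^(6t).

f(t) = 2*t^2*exp(6*t) + t*exp(6*t) - exp(6*t)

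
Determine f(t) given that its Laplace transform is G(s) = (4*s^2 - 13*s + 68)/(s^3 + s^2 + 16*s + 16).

f(t) = -3*sin(4*t) - cos(4*t) + 5*exp(-t)

Factor the denominator: s^3 + s^2 + 16*s + 16 = (s + 1)*(s^2 + 16).
Partial fraction decomposition gives [5/(s + 1)] + [-s/(s^2 + 16)] + [-12/(s^2 + 16)].
Invert each term: 5/(s + 1) ↔ 5e^(-t); -1·s/(s^2 + 16) ↔ -cos(4t); -3·4/(s^2 + 16) ↔ -3sin(4t).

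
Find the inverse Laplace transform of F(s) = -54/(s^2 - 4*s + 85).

-6*exp(2*t)*sin(9*t)

Rewrite the denominator: s^2 - 4*s + 85 = (s - 2)^2 + 81.
The form in (s - 2) signals a first-shifting-theorem factor e^(2t).
Since L{sin(9t)} = 9/(s^2 + 81), the inverse is e^(2*t)*sin(9*t), scaled by -6.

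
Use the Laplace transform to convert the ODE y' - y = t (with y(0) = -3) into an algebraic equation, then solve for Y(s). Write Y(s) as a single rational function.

Y(s) = (-3*s^2 + 1)/(s^3 - s^2)

Apply the Laplace transform to the equation.
With L{y'} = sY - y(0) = sY - (-3): the LHS transforms to (s - 1)Y - (-3).
The right side is L{t} = s^(-2).
So (s - 1)Y = s^(-2) + (-3).
Divide through and combine into a single rational function.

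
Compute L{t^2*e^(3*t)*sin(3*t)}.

L{sin(3t)} = 3/(s^2 + 9).
Multiplying by e^(3t) shifts s → s - 3, so L{e^(3*t)*sin(3*t)} = 3/((s - 3)^2 + 9).
Then apply L{t^2·g(t)} = (-1)^2 d^2/ds^2[G(s)] with G(s) = 3/((s - 3)^2 + 9):
differentiating 2 times and applying the sign gives 18*(s^2 - 6*s + 6)/(s^2 - 6*s + 18)^3.

18*(s^2 - 6*s + 6)/(s^2 - 6*s + 18)^3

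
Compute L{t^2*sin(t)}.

2*(3*s^2 - 1)/(s^2 + 1)^3

L{sin(t)} = 1/(s^2 + 1).
Then apply L{t^2·g(t)} = (-1)^2 d^2/ds^2[G(s)] with G(s) = 1/(s^2 + 1):
differentiating 2 times and applying the sign gives 2*(3*s^2 - 1)/(s^2 + 1)^3.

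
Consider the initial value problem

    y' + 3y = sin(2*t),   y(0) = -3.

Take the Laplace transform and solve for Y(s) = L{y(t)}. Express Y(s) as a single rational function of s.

Y(s) = (-3*s^2 - 10)/(s^3 + 3*s^2 + 4*s + 12)

Transform both sides with L{·}.
Using L{y'} = sY - y(0) = sY - (-3), the left side becomes (s + 3)Y - (-3).
The right side is L{sin(2*t)} = 2/(s^2 + 4).
So (s + 3)Y = 2/(s^2 + 4) + (-3).
Solve for Y(s) and write it as one ratio of polynomials.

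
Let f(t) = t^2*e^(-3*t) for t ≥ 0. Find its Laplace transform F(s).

F(s) = 2/(s + 3)^3

L{t^2} = 2!/s^3 = 2/s^3.
By the first shifting theorem, multiplying by e^(-3t) replaces s with s + 3.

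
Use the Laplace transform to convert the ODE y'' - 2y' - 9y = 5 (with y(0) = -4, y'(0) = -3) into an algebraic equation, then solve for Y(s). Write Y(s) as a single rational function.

Apply the Laplace transform to the equation.
The derivative rules (L{y''} = s^2 Y - s·y(0) - y'(0) and L{y'} = sY - y(0), with y(0) = -4, y'(0) = -3) turn the left side into (s^2 - 2*s - 9)Y - (-4*s + 5).
The right side is L{5} = 5/s.
So (s^2 - 2*s - 9)Y = 5/s + (-4*s + 5).
Divide through and combine into a single rational function.

Y(s) = (-4*s^2 + 5*s + 5)/(s^3 - 2*s^2 - 9*s)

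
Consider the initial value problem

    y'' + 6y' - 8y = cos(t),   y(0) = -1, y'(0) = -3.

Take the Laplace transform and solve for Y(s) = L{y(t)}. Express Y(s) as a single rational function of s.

Transform both sides with L{·}.
Using L{y''} = s^2 Y - s·y(0) - y'(0) and L{y'} = sY - y(0), with y(0) = -1, y'(0) = -3, the left side becomes (s^2 + 6*s - 8)Y - (-s - 9).
The right side is L{cos(t)} = s/(s^2 + 1).
So (s^2 + 6*s - 8)Y = s/(s^2 + 1) + (-s - 9).
Divide through and combine into a single rational function.

Y(s) = (-s^3 - 9*s^2 - 9)/(s^4 + 6*s^3 - 7*s^2 + 6*s - 8)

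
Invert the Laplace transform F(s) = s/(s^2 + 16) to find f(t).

Since L{cos(4t)} = s/(s^2 + 16), the inverse is cos(4*t).

f(t) = cos(4*t)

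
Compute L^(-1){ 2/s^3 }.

t^2

Since L{t^2} = 2!/s^3 = 2/s^3, the inverse is t^2.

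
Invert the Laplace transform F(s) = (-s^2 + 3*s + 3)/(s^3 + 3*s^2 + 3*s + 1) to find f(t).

Factor the denominator: s^3 + 3*s^2 + 3*s + 1 = (s + 1)^3.
Partial fraction decomposition gives [-1/(s + 1)] + [5/(s + 1)^2] + [-1/(s + 1)^3].
Invert each term: -1/(s + 1) ↔ -e^(-t); 5/(s + 1)^2 ↔ 5t·e^(-t); -1/(s + 1)^3 ↔ (-1/2)t^2·e^(-t).

f(t) = -t^2*exp(-t)/2 + 5*t*exp(-t) - exp(-t)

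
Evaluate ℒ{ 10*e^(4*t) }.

L{10} = 10/s.
By the first shifting theorem, multiplying by e^(4t) replaces s with s - 4.

10/(s - 4)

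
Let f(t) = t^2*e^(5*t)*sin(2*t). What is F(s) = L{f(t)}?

F(s) = 4*(3*s^2 - 30*s + 71)/(s^2 - 10*s + 29)^3

L{sin(2t)} = 2/(s^2 + 4).
Multiplying by e^(5t) shifts s → s - 5, so L{e^(5*t)*sin(2*t)} = 2/((s - 5)^2 + 4).
Then apply L{t^2·g(t)} = (-1)^2 d^2/ds^2[G(s)] with G(s) = 2/((s - 5)^2 + 4):
differentiating 2 times and applying the sign gives 4*(3*s^2 - 30*s + 71)/(s^2 - 10*s + 29)^3.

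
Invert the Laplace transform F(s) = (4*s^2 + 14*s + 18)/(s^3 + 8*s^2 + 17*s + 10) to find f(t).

Factor the denominator: s^3 + 8*s^2 + 17*s + 10 = (s + 1)*(s + 2)*(s + 5).
Partial fraction decomposition gives [2/(s + 1)] + [-2/(s + 2)] + [4/(s + 5)].
Invert each term: 2/(s + 1) ↔ 2e^(-t); -2/(s + 2) ↔ -2e^(-2t); 4/(s + 5) ↔ 4e^(-5t).

f(t) = 2*exp(-t) - 2*exp(-2*t) + 4*exp(-5*t)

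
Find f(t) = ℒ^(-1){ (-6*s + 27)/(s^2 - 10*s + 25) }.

f(t) = -3*t*exp(5*t) - 6*exp(5*t)

Factor the denominator: s^2 - 10*s + 25 = (s - 5)^2.
Partial fraction decomposition gives [-6/(s - 5)] + [-3/(s - 5)^2].
Invert each term: -6/(s - 5) ↔ -6e^(5t); -3/(s - 5)^2 ↔ -3t·e^(5t).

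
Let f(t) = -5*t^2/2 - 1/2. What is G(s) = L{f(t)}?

Apply the Laplace transform termwise.
(-5/2)·[L{t^2} = 2!/s^3 = 2/s^3]; L{-1/2} = (-1/2)/s.

G(s) = -1/(2*s) - 5/s^3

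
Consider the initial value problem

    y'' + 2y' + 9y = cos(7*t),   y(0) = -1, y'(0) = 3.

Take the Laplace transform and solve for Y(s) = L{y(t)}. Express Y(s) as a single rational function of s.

Laplace-transform each side.
With L{y''} = s^2 Y - s·y(0) - y'(0) and L{y'} = sY - y(0), with y(0) = -1, y'(0) = 3: the LHS transforms to (s^2 + 2*s + 9)Y - (-s + 1).
The right side is L{cos(7*t)} = s/(s^2 + 49).
So (s^2 + 2*s + 9)Y = s/(s^2 + 49) + (-s + 1).
Divide through and combine into a single rational function.

Y(s) = (-s^3 + s^2 - 48*s + 49)/(s^4 + 2*s^3 + 58*s^2 + 98*s + 441)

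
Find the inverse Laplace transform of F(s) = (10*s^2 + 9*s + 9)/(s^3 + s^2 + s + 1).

4*sin(t) + 5*cos(t) + 5*exp(-t)

Factor the denominator: s^3 + s^2 + s + 1 = (s + 1)*(s^2 + 1).
Partial fraction decomposition gives [5/(s + 1)] + [5*s/(s^2 + 1)] + [4/(s^2 + 1)].
Invert each term: 5/(s + 1) ↔ 5e^(-t); 5·s/(s^2 + 1) ↔ 5cos(t); 4·1/(s^2 + 1) ↔ 4sin(t).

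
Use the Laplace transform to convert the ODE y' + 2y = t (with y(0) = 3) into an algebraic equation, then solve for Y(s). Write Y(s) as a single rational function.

Apply the Laplace transform to the equation.
Using L{y'} = sY - y(0) = sY - 3, the left side becomes (s + 2)Y - (3).
The right side is L{t} = s^(-2).
So (s + 2)Y = s^(-2) + (3).
Isolate Y and clear denominators.

Y(s) = (3*s^2 + 1)/(s^3 + 2*s^2)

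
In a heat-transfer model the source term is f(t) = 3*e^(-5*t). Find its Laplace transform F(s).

L{3} = 3/s.
By the first shifting theorem, multiplying by e^(-5t) replaces s with s + 5.

F(s) = 3/(s + 5)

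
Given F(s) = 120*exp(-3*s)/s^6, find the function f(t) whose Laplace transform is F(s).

The factor e^(-3s) signals a time shift by c = 3 (second shifting theorem).
L{t^5} = 5!/s^6 = 120/s^6, so L^-1{120/s^6} = t^5.
Hence the inverse is u(t - 3) times that function evaluated at t - 3.

f(t) = Heaviside(t - 3)*((t - 3)^5)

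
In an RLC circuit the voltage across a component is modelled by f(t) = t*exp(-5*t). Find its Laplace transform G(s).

G(s) = (s + 5)^(-2)

L{e^(-5t)} = 1/(s + 5).
Then apply L{t·g(t)} = -d/ds[H(s)] with H(s) = 1/(s + 5):
differentiating 1 time and applying the sign gives (s + 5)^(-2).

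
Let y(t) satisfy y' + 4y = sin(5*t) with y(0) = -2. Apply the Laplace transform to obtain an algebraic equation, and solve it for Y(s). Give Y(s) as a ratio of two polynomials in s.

Y(s) = (-2*s^2 - 45)/(s^3 + 4*s^2 + 25*s + 100)

Laplace-transform each side.
The derivative rules (L{y'} = sY - y(0) = sY - (-2)) turn the left side into (s + 4)Y - (-2).
The right side is L{sin(5*t)} = 5/(s^2 + 25).
So (s + 4)Y = 5/(s^2 + 25) + (-2).
Divide through and combine into a single rational function.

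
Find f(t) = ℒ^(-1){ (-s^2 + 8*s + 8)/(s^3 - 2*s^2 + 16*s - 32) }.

f(t) = exp(2*t) + sin(4*t) - 2*cos(4*t)

Factor the denominator: s^3 - 2*s^2 + 16*s - 32 = (s - 2)*(s^2 + 16).
Partial fraction decomposition gives [1/(s - 2)] + [-2*s/(s^2 + 16)] + [4/(s^2 + 16)].
Invert each term: 1/(s - 2) ↔ e^(2t); -2·s/(s^2 + 16) ↔ -2cos(4t); 1·4/(s^2 + 16) ↔ sin(4t).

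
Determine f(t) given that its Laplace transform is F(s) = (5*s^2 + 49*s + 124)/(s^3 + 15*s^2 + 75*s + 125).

f(t) = 2*t^2*exp(-5*t) - t*exp(-5*t) + 5*exp(-5*t)

Factor the denominator: s^3 + 15*s^2 + 75*s + 125 = (s + 5)^3.
Partial fraction decomposition gives [5/(s + 5)] + [-1/(s + 5)^2] + [4/(s + 5)^3].
Invert each term: 5/(s + 5) ↔ 5e^(-5t); -1/(s + 5)^2 ↔ -t·e^(-5t); 4/(s + 5)^3 ↔ (2)t^2·e^(-5t).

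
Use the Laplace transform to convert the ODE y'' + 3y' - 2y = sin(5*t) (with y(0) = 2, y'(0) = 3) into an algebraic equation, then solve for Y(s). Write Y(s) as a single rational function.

Apply the Laplace transform to the equation.
Using L{y''} = s^2 Y - s·y(0) - y'(0) and L{y'} = sY - y(0), with y(0) = 2, y'(0) = 3, the left side becomes (s^2 + 3*s - 2)Y - (2*s + 9).
The right side is L{sin(5*t)} = 5/(s^2 + 25).
So (s^2 + 3*s - 2)Y = 5/(s^2 + 25) + (2*s + 9).
Isolate Y and clear denominators.

Y(s) = (2*s^3 + 9*s^2 + 50*s + 230)/(s^4 + 3*s^3 + 23*s^2 + 75*s - 50)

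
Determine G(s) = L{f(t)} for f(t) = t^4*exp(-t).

G(s) = 24/(s + 1)^5

L{t^4} = 4!/s^5 = 24/s^5.
By the first shifting theorem, multiplying by e^(-t) replaces s with s + 1.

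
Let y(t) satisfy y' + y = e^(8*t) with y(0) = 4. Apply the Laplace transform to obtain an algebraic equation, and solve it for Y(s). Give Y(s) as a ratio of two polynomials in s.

Y(s) = (4*s - 31)/(s^2 - 7*s - 8)

Apply the Laplace transform to the equation.
The derivative rules (L{y'} = sY - y(0) = sY - 4) turn the left side into (s + 1)Y - (4).
The right side is L{e^(8*t)} = 1/(s - 8).
So (s + 1)Y = 1/(s - 8) + (4).
Solve for Y(s) and write it as one ratio of polynomials.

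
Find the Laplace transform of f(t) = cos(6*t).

L{cos(6t)} = s/(s^2 + 36).

s/(s^2 + 36)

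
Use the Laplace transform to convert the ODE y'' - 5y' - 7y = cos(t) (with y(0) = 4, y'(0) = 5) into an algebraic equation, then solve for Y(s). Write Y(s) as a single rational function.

Y(s) = (4*s^3 - 15*s^2 + 5*s - 15)/(s^4 - 5*s^3 - 6*s^2 - 5*s - 7)

Apply the Laplace transform to the equation.
The derivative rules (L{y''} = s^2 Y - s·y(0) - y'(0) and L{y'} = sY - y(0), with y(0) = 4, y'(0) = 5) turn the left side into (s^2 - 5*s - 7)Y - (4*s - 15).
The right side is L{cos(t)} = s/(s^2 + 1).
So (s^2 - 5*s - 7)Y = s/(s^2 + 1) + (4*s - 15).
Divide through and combine into a single rational function.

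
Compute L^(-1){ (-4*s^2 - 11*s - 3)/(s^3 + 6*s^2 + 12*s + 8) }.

Factor the denominator: s^3 + 6*s^2 + 12*s + 8 = (s + 2)^3.
Partial fraction decomposition gives [-4/(s + 2)] + [5/(s + 2)^2] + [3/(s + 2)^3].
Invert each term: -4/(s + 2) ↔ -4e^(-2t); 5/(s + 2)^2 ↔ 5t·e^(-2t); 3/(s + 2)^3 ↔ (3/2)t^2·e^(-2t).

3*t^2*exp(-2*t)/2 + 5*t*exp(-2*t) - 4*exp(-2*t)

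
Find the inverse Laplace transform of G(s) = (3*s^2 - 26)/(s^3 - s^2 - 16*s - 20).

2*t*exp(-2*t) + exp(5*t) + 2*exp(-2*t)

Factor the denominator: s^3 - s^2 - 16*s - 20 = (s - 5)*(s + 2)^2.
Partial fraction decomposition gives [2/(s + 2)] + [2/(s + 2)^2] + [1/(s - 5)].
Invert each term: 2/(s + 2) ↔ 2e^(-2t); 2/(s + 2)^2 ↔ 2t·e^(-2t); 1/(s - 5) ↔ e^(5t).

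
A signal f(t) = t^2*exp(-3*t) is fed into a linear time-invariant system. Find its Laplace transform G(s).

G(s) = 2/(s + 3)^3

L{e^(-3t)} = 1/(s + 3).
Then apply L{t^2·g(t)} = (-1)^2 d^2/ds^2[H(s)] with H(s) = 1/(s + 3):
differentiating 2 times and applying the sign gives 2/(s + 3)^3.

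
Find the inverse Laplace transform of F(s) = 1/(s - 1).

Since L{e^(t)} = 1/(s - 1), the inverse is e^(t).

exp(t)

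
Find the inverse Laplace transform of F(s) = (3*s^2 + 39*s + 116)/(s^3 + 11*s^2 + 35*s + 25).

Factor the denominator: s^3 + 11*s^2 + 35*s + 25 = (s + 1)*(s + 5)^2.
Partial fraction decomposition gives [-2/(s + 5)] + [(s + 5)^(-2)] + [5/(s + 1)].
Invert each term: -2/(s + 5) ↔ -2e^(-5t); 1/(s + 5)^2 ↔ t·e^(-5t); 5/(s + 1) ↔ 5e^(-t).

t*exp(-5*t) + 5*exp(-t) - 2*exp(-5*t)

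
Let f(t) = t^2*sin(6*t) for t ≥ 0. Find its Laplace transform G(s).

L{sin(6t)} = 6/(s^2 + 36).
Then apply L{t^2·g(t)} = (-1)^2 d^2/ds^2[H(s)] with H(s) = 6/(s^2 + 36):
differentiating 2 times and applying the sign gives 36*(s^2 - 12)/(s^2 + 36)^3.

G(s) = 36*(s^2 - 12)/(s^2 + 36)^3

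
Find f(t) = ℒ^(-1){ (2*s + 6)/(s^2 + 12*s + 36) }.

Factor the denominator: s^2 + 12*s + 36 = (s + 6)^2.
Partial fraction decomposition gives [2/(s + 6)] + [-6/(s + 6)^2].
Invert each term: 2/(s + 6) ↔ 2e^(-6t); -6/(s + 6)^2 ↔ -6t·e^(-6t).

f(t) = -6*t*exp(-6*t) + 2*exp(-6*t)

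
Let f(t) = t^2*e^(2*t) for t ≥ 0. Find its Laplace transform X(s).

L{e^(2t)} = 1/(s - 2).
Then apply L{t^2·g(t)} = (-1)^2 d^2/ds^2[G(s)] with G(s) = 1/(s - 2):
differentiating 2 times and applying the sign gives 2/(s - 2)^3.

X(s) = 2/(s - 2)^3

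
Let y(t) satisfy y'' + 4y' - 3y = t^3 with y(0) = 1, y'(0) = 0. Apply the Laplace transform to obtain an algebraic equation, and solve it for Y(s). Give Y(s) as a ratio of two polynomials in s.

Y(s) = (s^5 + 4*s^4 + 6)/(s^6 + 4*s^5 - 3*s^4)

Take the Laplace transform of both sides.
Using L{y''} = s^2 Y - s·y(0) - y'(0) and L{y'} = sY - y(0), with y(0) = 1, y'(0) = 0, the left side becomes (s^2 + 4*s - 3)Y - (s + 4).
The right side is L{t^3} = 6/s^4.
So (s^2 + 4*s - 3)Y = 6/s^4 + (s + 4).
Divide through and combine into a single rational function.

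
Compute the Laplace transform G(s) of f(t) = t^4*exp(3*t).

G(s) = 24/(s - 3)^5

L{t^4} = 4!/s^5 = 24/s^5.
By the first shifting theorem, multiplying by e^(3t) replaces s with s - 3.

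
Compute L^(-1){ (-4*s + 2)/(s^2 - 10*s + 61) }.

Complete the square in the denominator: s^2 - 10*s + 61 = (s - 5)^2 + 6^2.
Split the numerator to match: -4*s + 2 = -4·(s - 5) - 3·6.
Invert each term: -4·(s - 5)/((s - 5)^2 + 36) ↔ -4e^(5t)cos(6t); -3·6/((s - 5)^2 + 36) ↔ -3e^(5t)sin(6t).

-3*exp(5*t)*sin(6*t) - 4*exp(5*t)*cos(6*t)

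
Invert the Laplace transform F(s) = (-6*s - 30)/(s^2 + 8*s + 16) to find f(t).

f(t) = -6*t*exp(-4*t) - 6*exp(-4*t)

Factor the denominator: s^2 + 8*s + 16 = (s + 4)^2.
Partial fraction decomposition gives [-6/(s + 4)] + [-6/(s + 4)^2].
Invert each term: -6/(s + 4) ↔ -6e^(-4t); -6/(s + 4)^2 ↔ -6t·e^(-4t).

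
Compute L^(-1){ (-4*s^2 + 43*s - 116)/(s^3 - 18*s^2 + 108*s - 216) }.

Factor the denominator: s^3 - 18*s^2 + 108*s - 216 = (s - 6)^3.
Partial fraction decomposition gives [-4/(s - 6)] + [-5/(s - 6)^2] + [-2/(s - 6)^3].
Invert each term: -4/(s - 6) ↔ -4e^(6t); -5/(s - 6)^2 ↔ -5t·e^(6t); -2/(s - 6)^3 ↔ (-1)t^2·e^(6t).

-t^2*exp(6*t) - 5*t*exp(6*t) - 4*exp(6*t)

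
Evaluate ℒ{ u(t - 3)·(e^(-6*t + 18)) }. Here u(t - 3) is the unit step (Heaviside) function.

exp(-3*s)/(s + 6)

By the second shifting theorem, L{u(t - c)·g(t - c)} = e^(-cs)·G(s) with c = 3 and G(s) = L{g(t)}.
L{e^(-6t)} = 1/(s + 6).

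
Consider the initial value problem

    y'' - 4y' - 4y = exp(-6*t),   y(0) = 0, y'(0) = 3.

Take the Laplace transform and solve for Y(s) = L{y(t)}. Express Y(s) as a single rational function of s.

Transform both sides with L{·}.
Using L{y''} = s^2 Y - s·y(0) - y'(0) and L{y'} = sY - y(0), with y(0) = 0, y'(0) = 3, the left side becomes (s^2 - 4*s - 4)Y - (3).
The right side is L{exp(-6*t)} = 1/(s + 6).
So (s^2 - 4*s - 4)Y = 1/(s + 6) + (3).
Solve for Y(s) and write it as one ratio of polynomials.

Y(s) = (3*s + 19)/(s^3 + 2*s^2 - 28*s - 24)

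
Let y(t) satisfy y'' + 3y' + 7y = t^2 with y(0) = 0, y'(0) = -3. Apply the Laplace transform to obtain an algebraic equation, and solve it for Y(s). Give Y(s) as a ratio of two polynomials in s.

Y(s) = (-3*s^3 + 2)/(s^5 + 3*s^4 + 7*s^3)

Laplace-transform each side.
The derivative rules (L{y''} = s^2 Y - s·y(0) - y'(0) and L{y'} = sY - y(0), with y(0) = 0, y'(0) = -3) turn the left side into (s^2 + 3*s + 7)Y - (-3).
The right side is L{t^2} = 2/s^3.
So (s^2 + 3*s + 7)Y = 2/s^3 + (-3).
Isolate Y and clear denominators.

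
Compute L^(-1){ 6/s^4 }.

Since L{t^3} = 3!/s^4 = 6/s^4, the inverse is t^3.

t^3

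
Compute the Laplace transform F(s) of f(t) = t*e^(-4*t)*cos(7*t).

F(s) = (s - 3)*(s + 11)/(s^2 + 8*s + 65)^2

L{cos(7t)} = s/(s^2 + 49).
Multiplying by e^(-4t) shifts s → s + 4, so L{e^(-4*t)*cos(7*t)} = (s + 4)/((s + 4)^2 + 49).
Then apply L{t·g(t)} = -d/ds[G(s)] with G(s) = (s + 4)/((s + 4)^2 + 49):
differentiating 1 time and applying the sign gives (s - 3)*(s + 11)/(s^2 + 8*s + 65)^2.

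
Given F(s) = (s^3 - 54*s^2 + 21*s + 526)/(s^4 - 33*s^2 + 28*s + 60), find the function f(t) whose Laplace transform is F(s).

Factor the denominator: s^4 - 33*s^2 + 28*s + 60 = (s - 5)*(s - 2)*(s + 1)*(s + 6).
Partial fraction decomposition gives [-5/(s - 2)] + [4/(s + 6)] + [5/(s + 1)] + [-3/(s - 5)].
Invert each term: -5/(s - 2) ↔ -5e^(2t); 4/(s + 6) ↔ 4e^(-6t); 5/(s + 1) ↔ 5e^(-t); -3/(s - 5) ↔ -3e^(5t).

f(t) = -3*exp(5*t) - 5*exp(2*t) + 5*exp(-t) + 4*exp(-6*t)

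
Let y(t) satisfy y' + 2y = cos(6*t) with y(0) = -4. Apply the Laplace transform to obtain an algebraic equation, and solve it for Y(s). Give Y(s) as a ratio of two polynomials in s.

Apply the Laplace transform to the equation.
With L{y'} = sY - y(0) = sY - (-4): the LHS transforms to (s + 2)Y - (-4).
The right side is L{cos(6*t)} = s/(s^2 + 36).
So (s + 2)Y = s/(s^2 + 36) + (-4).
Isolate Y and clear denominators.

Y(s) = (-4*s^2 + s - 144)/(s^3 + 2*s^2 + 36*s + 72)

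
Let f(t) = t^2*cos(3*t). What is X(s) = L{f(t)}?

L{cos(3t)} = s/(s^2 + 9).
Then apply L{t^2·g(t)} = (-1)^2 d^2/ds^2[G(s)] with G(s) = s/(s^2 + 9):
differentiating 2 times and applying the sign gives 2*s*(s^2 - 27)/(s^2 + 9)^3.

X(s) = 2*s*(s^2 - 27)/(s^2 + 9)^3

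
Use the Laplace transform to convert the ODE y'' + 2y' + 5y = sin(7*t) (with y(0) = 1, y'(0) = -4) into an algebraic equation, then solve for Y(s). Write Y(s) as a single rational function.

Take the Laplace transform of both sides.
With L{y''} = s^2 Y - s·y(0) - y'(0) and L{y'} = sY - y(0), with y(0) = 1, y'(0) = -4: the LHS transforms to (s^2 + 2*s + 5)Y - (s - 2).
The right side is L{sin(7*t)} = 7/(s^2 + 49).
So (s^2 + 2*s + 5)Y = 7/(s^2 + 49) + (s - 2).
Isolate Y and clear denominators.

Y(s) = (s^3 - 2*s^2 + 49*s - 91)/(s^4 + 2*s^3 + 54*s^2 + 98*s + 245)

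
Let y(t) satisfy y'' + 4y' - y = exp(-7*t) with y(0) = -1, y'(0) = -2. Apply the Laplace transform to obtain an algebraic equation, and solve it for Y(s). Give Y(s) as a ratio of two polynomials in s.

Y(s) = (-s^2 - 13*s - 41)/(s^3 + 11*s^2 + 27*s - 7)

Transform both sides with L{·}.
Using L{y''} = s^2 Y - s·y(0) - y'(0) and L{y'} = sY - y(0), with y(0) = -1, y'(0) = -2, the left side becomes (s^2 + 4*s - 1)Y - (-s - 6).
The right side is L{exp(-7*t)} = 1/(s + 7).
So (s^2 + 4*s - 1)Y = 1/(s + 7) + (-s - 6).
Solve for Y(s) and write it as one ratio of polynomials.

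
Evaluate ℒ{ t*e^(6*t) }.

L{e^(6t)} = 1/(s - 6).
Then apply L{t·g(t)} = -d/ds[H(s)] with H(s) = 1/(s - 6):
differentiating 1 time and applying the sign gives (s - 6)^(-2).

(s - 6)^(-2)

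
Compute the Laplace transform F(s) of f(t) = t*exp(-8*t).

L{t} = 1!/s^2 = 1/s^2.
By the first shifting theorem, multiplying by e^(-8t) replaces s with s + 8.

F(s) = (s + 8)^(-2)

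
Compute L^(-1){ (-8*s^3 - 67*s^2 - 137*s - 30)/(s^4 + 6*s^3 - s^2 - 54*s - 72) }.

Factor the denominator: s^4 + 6*s^3 - s^2 - 54*s - 72 = (s - 3)*(s + 2)*(s + 3)*(s + 4).
Partial fraction decomposition gives [-4/(s + 2)] + [-1/(s + 3)] + [-6/(s - 3)] + [3/(s + 4)].
Invert each term: -4/(s + 2) ↔ -4e^(-2t); -1/(s + 3) ↔ -e^(-3t); -6/(s - 3) ↔ -6e^(3t); 3/(s + 4) ↔ 3e^(-4t).

-6*exp(3*t) - 4*exp(-2*t) - exp(-3*t) + 3*exp(-4*t)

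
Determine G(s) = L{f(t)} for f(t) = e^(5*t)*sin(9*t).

G(s) = 9/((s - 5)^2 + 81)

L{sin(9t)} = 9/(s^2 + 81).
By the first shifting theorem, multiplying by e^(5t) replaces s with s - 5.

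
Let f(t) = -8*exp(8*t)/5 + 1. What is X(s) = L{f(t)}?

Apply the Laplace transform termwise.
(-8/5)·[L{e^(8t)} = 1/(s - 8)]; L{1} = 1/s.

X(s) = -8/(5*(s - 8)) + 1/s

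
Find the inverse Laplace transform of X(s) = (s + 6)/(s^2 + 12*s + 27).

Rewrite the denominator: s^2 + 12*s + 27 = (s + 6)^2 - 9.
The form in (s + 6) signals a first-shifting-theorem factor e^(-6t).
Since L{cosh(3t)} = s/(s^2 - 9), the inverse is e^(-6*t)*cosh(3*t).

exp(-6*t)*cosh(3*t)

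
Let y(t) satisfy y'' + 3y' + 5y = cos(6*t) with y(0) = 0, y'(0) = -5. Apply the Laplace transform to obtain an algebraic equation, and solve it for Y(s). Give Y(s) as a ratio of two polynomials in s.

Transform both sides with L{·}.
The derivative rules (L{y''} = s^2 Y - s·y(0) - y'(0) and L{y'} = sY - y(0), with y(0) = 0, y'(0) = -5) turn the left side into (s^2 + 3*s + 5)Y - (-5).
The right side is L{cos(6*t)} = s/(s^2 + 36).
So (s^2 + 3*s + 5)Y = s/(s^2 + 36) + (-5).
Isolate Y and clear denominators.

Y(s) = (-5*s^2 + s - 180)/(s^4 + 3*s^3 + 41*s^2 + 108*s + 180)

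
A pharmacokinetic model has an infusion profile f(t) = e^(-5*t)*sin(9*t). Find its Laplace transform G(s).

L{sin(9t)} = 9/(s^2 + 81).
By the first shifting theorem, multiplying by e^(-5t) replaces s with s + 5.

G(s) = 9/((s + 5)^2 + 81)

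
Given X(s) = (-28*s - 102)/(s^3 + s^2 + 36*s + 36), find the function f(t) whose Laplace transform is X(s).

f(t) = -5*sin(6*t) + 2*cos(6*t) - 2*exp(-t)

Factor the denominator: s^3 + s^2 + 36*s + 36 = (s + 1)*(s^2 + 36).
Partial fraction decomposition gives [-2/(s + 1)] + [2*s/(s^2 + 36)] + [-30/(s^2 + 36)].
Invert each term: -2/(s + 1) ↔ -2e^(-t); 2·s/(s^2 + 36) ↔ 2cos(6t); -5·6/(s^2 + 36) ↔ -5sin(6t).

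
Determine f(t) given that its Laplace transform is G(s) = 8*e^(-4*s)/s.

f(t) = Heaviside(t - 4)*(8)

The factor e^(-4s) signals a time shift by c = 4 (second shifting theorem).
L{8} = 8/s, so L^-1{8/s} = 8.
Hence the inverse is u(t - 4) times that function evaluated at t - 4.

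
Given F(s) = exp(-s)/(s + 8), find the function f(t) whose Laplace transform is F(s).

f(t) = Heaviside(t - 1)*(exp(-8*t + 8))

The factor e^(-s) signals a time shift by c = 1 (second shifting theorem).
L{e^(-8t)} = 1/(s + 8), so L^-1{1/(s + 8)} = exp(-8*t).
Hence the inverse is u(t - 1) times that function evaluated at t - 1.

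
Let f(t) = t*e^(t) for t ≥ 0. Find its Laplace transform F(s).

L{t} = 1!/s^2 = 1/s^2.
By the first shifting theorem, multiplying by e^(t) replaces s with s - 1.

F(s) = (s - 1)^(-2)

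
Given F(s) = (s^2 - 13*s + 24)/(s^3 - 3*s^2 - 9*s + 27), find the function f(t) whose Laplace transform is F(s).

Factor the denominator: s^3 - 3*s^2 - 9*s + 27 = (s - 3)^2*(s + 3).
Partial fraction decomposition gives [-1/(s - 3)] + [-1/(s - 3)^2] + [2/(s + 3)].
Invert each term: -1/(s - 3) ↔ -e^(3t); -1/(s - 3)^2 ↔ -t·e^(3t); 2/(s + 3) ↔ 2e^(-3t).

f(t) = -t*exp(3*t) - exp(3*t) + 2*exp(-3*t)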